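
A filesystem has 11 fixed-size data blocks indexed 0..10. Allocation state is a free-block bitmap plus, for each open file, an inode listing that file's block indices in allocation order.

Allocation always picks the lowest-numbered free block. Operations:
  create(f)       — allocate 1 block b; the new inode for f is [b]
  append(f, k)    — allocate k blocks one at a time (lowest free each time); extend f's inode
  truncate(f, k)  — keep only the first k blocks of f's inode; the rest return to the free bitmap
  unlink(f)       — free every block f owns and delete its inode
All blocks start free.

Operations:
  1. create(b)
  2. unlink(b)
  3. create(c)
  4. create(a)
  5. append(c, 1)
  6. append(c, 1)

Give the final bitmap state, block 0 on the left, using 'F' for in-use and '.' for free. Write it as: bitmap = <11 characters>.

bitmap = FFFF.......

  1. create(b)  ⇒  F..........  {b→[0]}
  2. unlink(b)  ⇒  ...........  {}
  3. create(c)  ⇒  F..........  {c→[0]}
  4. create(a)  ⇒  FF.........  {a→[1]; c→[0]}
  5. append(c, 1)  ⇒  FFF........  {a→[1]; c→[0, 2]}
  6. append(c, 1)  ⇒  FFFF.......  {a→[1]; c→[0, 2, 3]}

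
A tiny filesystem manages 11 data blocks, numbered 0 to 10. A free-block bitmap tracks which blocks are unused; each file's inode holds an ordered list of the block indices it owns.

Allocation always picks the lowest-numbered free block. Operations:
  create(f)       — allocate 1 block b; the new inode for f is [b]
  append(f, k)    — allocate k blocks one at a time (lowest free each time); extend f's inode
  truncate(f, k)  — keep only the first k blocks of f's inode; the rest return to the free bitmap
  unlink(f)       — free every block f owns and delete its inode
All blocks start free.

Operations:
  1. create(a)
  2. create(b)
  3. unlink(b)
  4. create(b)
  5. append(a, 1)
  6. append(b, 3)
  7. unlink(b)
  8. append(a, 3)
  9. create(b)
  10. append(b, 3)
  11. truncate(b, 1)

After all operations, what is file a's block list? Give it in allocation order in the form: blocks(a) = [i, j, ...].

create(a): bitmap=F.......... | a=[0]
create(b): bitmap=FF......... | a=[0] b=[1]
unlink(b): bitmap=F.......... | a=[0]
create(b): bitmap=FF......... | a=[0] b=[1]
append(a, 1): bitmap=FFF........ | a=[0, 2] b=[1]
append(b, 3): bitmap=FFFFFF..... | a=[0, 2] b=[1, 3, 4, 5]
unlink(b): bitmap=F.F........ | a=[0, 2]
append(a, 3): bitmap=FFFFF...... | a=[0, 2, 1, 3, 4]
create(b): bitmap=FFFFFF..... | a=[0, 2, 1, 3, 4] b=[5]
append(b, 3): bitmap=FFFFFFFFF.. | a=[0, 2, 1, 3, 4] b=[5, 6, 7, 8]
truncate(b, 1): bitmap=FFFFFF..... | a=[0, 2, 1, 3, 4] b=[5]

blocks(a) = [0, 2, 1, 3, 4]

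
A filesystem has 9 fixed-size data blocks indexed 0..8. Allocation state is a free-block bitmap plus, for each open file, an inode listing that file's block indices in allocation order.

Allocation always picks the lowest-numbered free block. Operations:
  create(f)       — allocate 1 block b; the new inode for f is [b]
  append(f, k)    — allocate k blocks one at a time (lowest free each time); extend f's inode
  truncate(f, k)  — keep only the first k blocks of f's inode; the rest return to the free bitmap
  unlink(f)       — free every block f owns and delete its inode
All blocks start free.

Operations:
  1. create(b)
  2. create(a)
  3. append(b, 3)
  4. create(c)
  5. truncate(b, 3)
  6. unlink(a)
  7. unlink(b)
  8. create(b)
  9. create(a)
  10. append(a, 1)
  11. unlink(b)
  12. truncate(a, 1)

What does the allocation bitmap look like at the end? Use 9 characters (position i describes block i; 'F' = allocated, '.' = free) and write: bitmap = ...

bitmap = .F...F...

[1] create(b) — b=0 (map F........)
[2] create(a) — a=1 b=0 (map FF.......)
[3] append(b, 3) — a=1 b=0,2,3,4 (map FFFFF....)
[4] create(c) — a=1 b=0,2,3,4 c=5 (map FFFFFF...)
[5] truncate(b, 3) — a=1 b=0,2,3 c=5 (map FFFF.F...)
[6] unlink(a) — b=0,2,3 c=5 (map F.FF.F...)
[7] unlink(b) — c=5 (map .....F...)
[8] create(b) — b=0 c=5 (map F....F...)
[9] create(a) — a=1 b=0 c=5 (map FF...F...)
[10] append(a, 1) — a=1,2 b=0 c=5 (map FFF..F...)
[11] unlink(b) — a=1,2 c=5 (map .FF..F...)
[12] truncate(a, 1) — a=1 c=5 (map .F...F...)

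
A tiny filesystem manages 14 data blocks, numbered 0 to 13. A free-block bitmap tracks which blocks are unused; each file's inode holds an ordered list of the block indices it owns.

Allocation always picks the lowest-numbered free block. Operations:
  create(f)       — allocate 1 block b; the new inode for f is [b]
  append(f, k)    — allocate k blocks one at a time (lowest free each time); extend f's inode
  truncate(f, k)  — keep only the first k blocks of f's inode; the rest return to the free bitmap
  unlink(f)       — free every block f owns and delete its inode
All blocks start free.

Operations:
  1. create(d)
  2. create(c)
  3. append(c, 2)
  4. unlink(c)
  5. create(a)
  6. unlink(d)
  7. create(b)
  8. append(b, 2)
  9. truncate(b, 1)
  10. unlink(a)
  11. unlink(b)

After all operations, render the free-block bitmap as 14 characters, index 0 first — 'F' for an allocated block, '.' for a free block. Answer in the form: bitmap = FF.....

bitmap = ..............

after create(d) → d:[0]  free=[F.............]
after create(c) → c:[1], d:[0]  free=[FF............]
after append(c, 2) → c:[1, 2, 3], d:[0]  free=[FFFF..........]
after unlink(c) → d:[0]  free=[F.............]
after create(a) → a:[1], d:[0]  free=[FF............]
after unlink(d) → a:[1]  free=[.F............]
after create(b) → a:[1], b:[0]  free=[FF............]
after append(b, 2) → a:[1], b:[0, 2, 3]  free=[FFFF..........]
after truncate(b, 1) → a:[1], b:[0]  free=[FF............]
after unlink(a) → b:[0]  free=[F.............]
after unlink(b) →   free=[..............]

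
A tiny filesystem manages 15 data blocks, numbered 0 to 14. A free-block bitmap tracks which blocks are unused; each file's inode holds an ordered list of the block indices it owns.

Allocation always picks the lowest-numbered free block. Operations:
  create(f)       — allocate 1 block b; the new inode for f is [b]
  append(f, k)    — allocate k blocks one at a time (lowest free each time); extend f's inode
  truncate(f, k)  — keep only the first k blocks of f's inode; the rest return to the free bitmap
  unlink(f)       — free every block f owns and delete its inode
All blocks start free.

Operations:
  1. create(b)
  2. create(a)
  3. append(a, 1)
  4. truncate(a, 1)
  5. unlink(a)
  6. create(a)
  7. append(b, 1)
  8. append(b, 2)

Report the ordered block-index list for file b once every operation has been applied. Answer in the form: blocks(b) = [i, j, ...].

after create(b) → b:[0]  free=[F..............]
after create(a) → a:[1], b:[0]  free=[FF.............]
after append(a, 1) → a:[1, 2], b:[0]  free=[FFF............]
after truncate(a, 1) → a:[1], b:[0]  free=[FF.............]
after unlink(a) → b:[0]  free=[F..............]
after create(a) → a:[1], b:[0]  free=[FF.............]
after append(b, 1) → a:[1], b:[0, 2]  free=[FFF............]
after append(b, 2) → a:[1], b:[0, 2, 3, 4]  free=[FFFFF..........]

blocks(b) = [0, 2, 3, 4]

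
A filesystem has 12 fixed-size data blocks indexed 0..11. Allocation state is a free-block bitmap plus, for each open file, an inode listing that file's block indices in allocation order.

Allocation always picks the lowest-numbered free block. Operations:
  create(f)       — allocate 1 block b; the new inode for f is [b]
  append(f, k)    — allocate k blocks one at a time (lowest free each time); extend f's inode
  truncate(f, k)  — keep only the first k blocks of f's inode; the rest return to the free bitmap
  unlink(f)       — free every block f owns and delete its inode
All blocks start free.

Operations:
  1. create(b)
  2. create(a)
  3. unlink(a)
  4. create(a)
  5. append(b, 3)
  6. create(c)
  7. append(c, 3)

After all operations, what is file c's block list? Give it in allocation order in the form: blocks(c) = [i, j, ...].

blocks(c) = [5, 6, 7, 8]

  1. create(b)  ⇒  F...........  {b→[0]}
  2. create(a)  ⇒  FF..........  {a→[1]; b→[0]}
  3. unlink(a)  ⇒  F...........  {b→[0]}
  4. create(a)  ⇒  FF..........  {a→[1]; b→[0]}
  5. append(b, 3)  ⇒  FFFFF.......  {a→[1]; b→[0, 2, 3, 4]}
  6. create(c)  ⇒  FFFFFF......  {a→[1]; b→[0, 2, 3, 4]; c→[5]}
  7. append(c, 3)  ⇒  FFFFFFFFF...  {a→[1]; b→[0, 2, 3, 4]; c→[5, 6, 7, 8]}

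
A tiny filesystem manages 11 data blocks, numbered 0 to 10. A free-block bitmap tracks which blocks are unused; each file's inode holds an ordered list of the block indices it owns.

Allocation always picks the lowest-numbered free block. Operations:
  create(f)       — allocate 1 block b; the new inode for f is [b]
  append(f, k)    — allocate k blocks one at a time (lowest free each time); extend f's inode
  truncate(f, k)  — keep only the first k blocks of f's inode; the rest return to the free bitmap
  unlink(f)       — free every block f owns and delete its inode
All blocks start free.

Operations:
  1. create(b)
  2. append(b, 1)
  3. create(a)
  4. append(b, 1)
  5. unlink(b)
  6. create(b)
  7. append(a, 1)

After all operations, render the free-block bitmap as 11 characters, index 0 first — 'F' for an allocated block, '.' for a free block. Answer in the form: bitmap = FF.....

bitmap = FFF........

after create(b) → b:[0]  free=[F..........]
after append(b, 1) → b:[0, 1]  free=[FF.........]
after create(a) → a:[2], b:[0, 1]  free=[FFF........]
after append(b, 1) → a:[2], b:[0, 1, 3]  free=[FFFF.......]
after unlink(b) → a:[2]  free=[..F........]
after create(b) → a:[2], b:[0]  free=[F.F........]
after append(a, 1) → a:[2, 1], b:[0]  free=[FFF........]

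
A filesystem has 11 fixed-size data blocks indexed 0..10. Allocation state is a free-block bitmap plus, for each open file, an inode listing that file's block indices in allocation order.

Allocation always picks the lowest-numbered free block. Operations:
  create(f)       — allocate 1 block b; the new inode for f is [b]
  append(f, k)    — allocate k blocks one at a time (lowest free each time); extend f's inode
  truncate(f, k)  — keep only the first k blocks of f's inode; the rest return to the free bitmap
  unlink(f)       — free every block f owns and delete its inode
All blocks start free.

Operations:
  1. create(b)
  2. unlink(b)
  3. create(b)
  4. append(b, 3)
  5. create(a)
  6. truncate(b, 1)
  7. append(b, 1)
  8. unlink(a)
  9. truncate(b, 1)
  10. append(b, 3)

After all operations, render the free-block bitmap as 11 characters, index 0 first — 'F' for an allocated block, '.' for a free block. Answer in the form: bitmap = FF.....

create(b): bitmap=F.......... | b=[0]
unlink(b): bitmap=........... | 
create(b): bitmap=F.......... | b=[0]
append(b, 3): bitmap=FFFF....... | b=[0, 1, 2, 3]
create(a): bitmap=FFFFF...... | a=[4] b=[0, 1, 2, 3]
truncate(b, 1): bitmap=F...F...... | a=[4] b=[0]
append(b, 1): bitmap=FF..F...... | a=[4] b=[0, 1]
unlink(a): bitmap=FF......... | b=[0, 1]
truncate(b, 1): bitmap=F.......... | b=[0]
append(b, 3): bitmap=FFFF....... | b=[0, 1, 2, 3]

bitmap = FFFF.......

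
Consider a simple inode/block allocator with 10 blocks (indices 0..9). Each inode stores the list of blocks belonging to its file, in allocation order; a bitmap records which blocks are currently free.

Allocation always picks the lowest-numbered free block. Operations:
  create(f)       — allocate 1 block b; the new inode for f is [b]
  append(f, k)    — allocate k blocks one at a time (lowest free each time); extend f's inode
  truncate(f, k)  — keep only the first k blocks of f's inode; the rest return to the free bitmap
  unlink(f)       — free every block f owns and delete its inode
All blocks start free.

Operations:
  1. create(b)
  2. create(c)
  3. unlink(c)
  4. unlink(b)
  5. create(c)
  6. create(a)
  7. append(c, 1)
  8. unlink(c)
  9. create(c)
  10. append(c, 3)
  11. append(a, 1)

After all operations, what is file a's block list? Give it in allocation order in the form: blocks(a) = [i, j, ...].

blocks(a) = [1, 5]

create(b): bitmap=F......... | b=[0]
create(c): bitmap=FF........ | b=[0] c=[1]
unlink(c): bitmap=F......... | b=[0]
unlink(b): bitmap=.......... | 
create(c): bitmap=F......... | c=[0]
create(a): bitmap=FF........ | a=[1] c=[0]
append(c, 1): bitmap=FFF....... | a=[1] c=[0, 2]
unlink(c): bitmap=.F........ | a=[1]
create(c): bitmap=FF........ | a=[1] c=[0]
append(c, 3): bitmap=FFFFF..... | a=[1] c=[0, 2, 3, 4]
append(a, 1): bitmap=FFFFFF.... | a=[1, 5] c=[0, 2, 3, 4]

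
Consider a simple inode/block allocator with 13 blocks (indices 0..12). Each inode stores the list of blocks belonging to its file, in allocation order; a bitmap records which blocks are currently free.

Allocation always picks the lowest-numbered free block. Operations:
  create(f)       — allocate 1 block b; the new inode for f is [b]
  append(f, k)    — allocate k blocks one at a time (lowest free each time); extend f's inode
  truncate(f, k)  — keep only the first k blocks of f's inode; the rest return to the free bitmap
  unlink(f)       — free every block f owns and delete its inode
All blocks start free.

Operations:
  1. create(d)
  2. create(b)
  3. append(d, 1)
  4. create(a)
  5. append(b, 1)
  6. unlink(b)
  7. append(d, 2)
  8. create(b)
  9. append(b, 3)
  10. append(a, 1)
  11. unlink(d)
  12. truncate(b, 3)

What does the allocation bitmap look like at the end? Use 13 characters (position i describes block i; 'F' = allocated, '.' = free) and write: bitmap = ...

bitmap = ...F.FFF.F...

[1] create(d) — d=0 (map F............)
[2] create(b) — b=1 d=0 (map FF...........)
[3] append(d, 1) — b=1 d=0,2 (map FFF..........)
[4] create(a) — a=3 b=1 d=0,2 (map FFFF.........)
[5] append(b, 1) — a=3 b=1,4 d=0,2 (map FFFFF........)
[6] unlink(b) — a=3 d=0,2 (map F.FF.........)
[7] append(d, 2) — a=3 d=0,2,1,4 (map FFFFF........)
[8] create(b) — a=3 b=5 d=0,2,1,4 (map FFFFFF.......)
[9] append(b, 3) — a=3 b=5,6,7,8 d=0,2,1,4 (map FFFFFFFFF....)
[10] append(a, 1) — a=3,9 b=5,6,7,8 d=0,2,1,4 (map FFFFFFFFFF...)
[11] unlink(d) — a=3,9 b=5,6,7,8 (map ...F.FFFFF...)
[12] truncate(b, 3) — a=3,9 b=5,6,7 (map ...F.FFF.F...)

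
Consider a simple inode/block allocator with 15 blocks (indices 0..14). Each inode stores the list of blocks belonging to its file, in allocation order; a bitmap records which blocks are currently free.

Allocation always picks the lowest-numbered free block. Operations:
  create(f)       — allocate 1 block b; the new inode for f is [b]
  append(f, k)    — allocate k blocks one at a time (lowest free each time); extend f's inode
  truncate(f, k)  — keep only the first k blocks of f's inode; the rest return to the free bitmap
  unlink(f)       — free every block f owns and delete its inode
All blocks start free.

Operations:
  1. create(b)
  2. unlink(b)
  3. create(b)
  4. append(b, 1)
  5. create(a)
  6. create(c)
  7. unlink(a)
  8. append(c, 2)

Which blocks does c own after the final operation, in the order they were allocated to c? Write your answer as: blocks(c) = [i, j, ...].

blocks(c) = [3, 2, 4]

[1] create(b) — b=0 (map F..............)
[2] unlink(b) —  (map ...............)
[3] create(b) — b=0 (map F..............)
[4] append(b, 1) — b=0,1 (map FF.............)
[5] create(a) — a=2 b=0,1 (map FFF............)
[6] create(c) — a=2 b=0,1 c=3 (map FFFF...........)
[7] unlink(a) — b=0,1 c=3 (map FF.F...........)
[8] append(c, 2) — b=0,1 c=3,2,4 (map FFFFF..........)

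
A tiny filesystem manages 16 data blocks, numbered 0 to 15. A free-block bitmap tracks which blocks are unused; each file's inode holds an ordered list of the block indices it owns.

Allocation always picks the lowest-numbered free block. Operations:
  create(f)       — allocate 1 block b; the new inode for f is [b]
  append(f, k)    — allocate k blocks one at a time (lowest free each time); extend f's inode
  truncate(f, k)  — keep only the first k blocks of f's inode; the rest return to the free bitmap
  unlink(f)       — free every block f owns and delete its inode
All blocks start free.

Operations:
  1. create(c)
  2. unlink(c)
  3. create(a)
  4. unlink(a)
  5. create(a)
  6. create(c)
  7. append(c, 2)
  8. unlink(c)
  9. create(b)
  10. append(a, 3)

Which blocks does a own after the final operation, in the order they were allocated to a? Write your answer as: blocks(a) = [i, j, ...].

  1. create(c)  ⇒  F...............  {c→[0]}
  2. unlink(c)  ⇒  ................  {}
  3. create(a)  ⇒  F...............  {a→[0]}
  4. unlink(a)  ⇒  ................  {}
  5. create(a)  ⇒  F...............  {a→[0]}
  6. create(c)  ⇒  FF..............  {a→[0]; c→[1]}
  7. append(c, 2)  ⇒  FFFF............  {a→[0]; c→[1, 2, 3]}
  8. unlink(c)  ⇒  F...............  {a→[0]}
  9. create(b)  ⇒  FF..............  {a→[0]; b→[1]}
  10. append(a, 3)  ⇒  FFFFF...........  {a→[0, 2, 3, 4]; b→[1]}

blocks(a) = [0, 2, 3, 4]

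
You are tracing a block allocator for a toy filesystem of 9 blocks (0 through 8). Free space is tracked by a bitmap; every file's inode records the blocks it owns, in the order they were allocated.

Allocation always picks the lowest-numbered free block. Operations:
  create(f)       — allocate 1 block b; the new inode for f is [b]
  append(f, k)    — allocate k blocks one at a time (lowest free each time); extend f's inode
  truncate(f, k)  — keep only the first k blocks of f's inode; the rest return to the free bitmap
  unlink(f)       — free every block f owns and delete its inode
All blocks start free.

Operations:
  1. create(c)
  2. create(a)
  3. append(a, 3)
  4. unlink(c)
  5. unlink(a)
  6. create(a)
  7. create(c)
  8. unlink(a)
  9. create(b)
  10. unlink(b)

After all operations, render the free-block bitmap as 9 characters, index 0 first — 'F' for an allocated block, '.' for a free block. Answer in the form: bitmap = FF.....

bitmap = .F.......

after create(c) → c:[0]  free=[F........]
after create(a) → a:[1], c:[0]  free=[FF.......]
after append(a, 3) → a:[1, 2, 3, 4], c:[0]  free=[FFFFF....]
after unlink(c) → a:[1, 2, 3, 4]  free=[.FFFF....]
after unlink(a) →   free=[.........]
after create(a) → a:[0]  free=[F........]
after create(c) → a:[0], c:[1]  free=[FF.......]
after unlink(a) → c:[1]  free=[.F.......]
after create(b) → b:[0], c:[1]  free=[FF.......]
after unlink(b) → c:[1]  free=[.F.......]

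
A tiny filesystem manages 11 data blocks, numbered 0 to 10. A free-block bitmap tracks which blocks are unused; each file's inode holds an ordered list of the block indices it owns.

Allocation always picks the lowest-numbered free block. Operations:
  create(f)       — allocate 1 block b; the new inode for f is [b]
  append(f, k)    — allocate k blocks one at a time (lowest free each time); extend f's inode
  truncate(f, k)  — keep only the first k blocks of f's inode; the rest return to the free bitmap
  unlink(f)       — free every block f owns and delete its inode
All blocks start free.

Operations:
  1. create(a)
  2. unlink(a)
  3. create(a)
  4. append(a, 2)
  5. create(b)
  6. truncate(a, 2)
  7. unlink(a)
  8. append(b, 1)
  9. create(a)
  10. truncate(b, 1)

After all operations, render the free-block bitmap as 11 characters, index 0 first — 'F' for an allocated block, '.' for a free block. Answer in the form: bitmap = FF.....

bitmap = .F.F.......

[1] create(a) — a=0 (map F..........)
[2] unlink(a) —  (map ...........)
[3] create(a) — a=0 (map F..........)
[4] append(a, 2) — a=0,1,2 (map FFF........)
[5] create(b) — a=0,1,2 b=3 (map FFFF.......)
[6] truncate(a, 2) — a=0,1 b=3 (map FF.F.......)
[7] unlink(a) — b=3 (map ...F.......)
[8] append(b, 1) — b=3,0 (map F..F.......)
[9] create(a) — a=1 b=3,0 (map FF.F.......)
[10] truncate(b, 1) — a=1 b=3 (map .F.F.......)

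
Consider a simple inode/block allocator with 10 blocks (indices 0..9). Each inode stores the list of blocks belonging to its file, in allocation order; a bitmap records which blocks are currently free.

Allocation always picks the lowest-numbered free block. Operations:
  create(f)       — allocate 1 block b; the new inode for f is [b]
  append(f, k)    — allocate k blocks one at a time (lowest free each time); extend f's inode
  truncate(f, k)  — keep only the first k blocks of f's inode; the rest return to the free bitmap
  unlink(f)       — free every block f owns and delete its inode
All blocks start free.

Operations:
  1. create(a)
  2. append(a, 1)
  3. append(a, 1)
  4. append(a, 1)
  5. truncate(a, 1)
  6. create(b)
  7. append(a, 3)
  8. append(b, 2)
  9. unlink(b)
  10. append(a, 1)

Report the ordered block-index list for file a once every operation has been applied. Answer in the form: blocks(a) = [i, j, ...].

blocks(a) = [0, 2, 3, 4, 1]

create(a): bitmap=F......... | a=[0]
append(a, 1): bitmap=FF........ | a=[0, 1]
append(a, 1): bitmap=FFF....... | a=[0, 1, 2]
append(a, 1): bitmap=FFFF...... | a=[0, 1, 2, 3]
truncate(a, 1): bitmap=F......... | a=[0]
create(b): bitmap=FF........ | a=[0] b=[1]
append(a, 3): bitmap=FFFFF..... | a=[0, 2, 3, 4] b=[1]
append(b, 2): bitmap=FFFFFFF... | a=[0, 2, 3, 4] b=[1, 5, 6]
unlink(b): bitmap=F.FFF..... | a=[0, 2, 3, 4]
append(a, 1): bitmap=FFFFF..... | a=[0, 2, 3, 4, 1]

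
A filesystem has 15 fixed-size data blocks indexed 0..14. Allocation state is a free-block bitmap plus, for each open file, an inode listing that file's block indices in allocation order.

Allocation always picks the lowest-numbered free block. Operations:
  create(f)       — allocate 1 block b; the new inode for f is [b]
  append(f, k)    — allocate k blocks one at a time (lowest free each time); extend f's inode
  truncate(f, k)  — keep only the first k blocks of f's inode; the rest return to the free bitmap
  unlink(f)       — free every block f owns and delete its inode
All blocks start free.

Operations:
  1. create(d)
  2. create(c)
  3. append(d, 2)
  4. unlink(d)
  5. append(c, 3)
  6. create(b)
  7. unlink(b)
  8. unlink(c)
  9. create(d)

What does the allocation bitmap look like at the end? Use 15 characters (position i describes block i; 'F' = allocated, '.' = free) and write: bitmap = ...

bitmap = F..............

  1. create(d)  ⇒  F..............  {d→[0]}
  2. create(c)  ⇒  FF.............  {c→[1]; d→[0]}
  3. append(d, 2)  ⇒  FFFF...........  {c→[1]; d→[0, 2, 3]}
  4. unlink(d)  ⇒  .F.............  {c→[1]}
  5. append(c, 3)  ⇒  FFFF...........  {c→[1, 0, 2, 3]}
  6. create(b)  ⇒  FFFFF..........  {b→[4]; c→[1, 0, 2, 3]}
  7. unlink(b)  ⇒  FFFF...........  {c→[1, 0, 2, 3]}
  8. unlink(c)  ⇒  ...............  {}
  9. create(d)  ⇒  F..............  {d→[0]}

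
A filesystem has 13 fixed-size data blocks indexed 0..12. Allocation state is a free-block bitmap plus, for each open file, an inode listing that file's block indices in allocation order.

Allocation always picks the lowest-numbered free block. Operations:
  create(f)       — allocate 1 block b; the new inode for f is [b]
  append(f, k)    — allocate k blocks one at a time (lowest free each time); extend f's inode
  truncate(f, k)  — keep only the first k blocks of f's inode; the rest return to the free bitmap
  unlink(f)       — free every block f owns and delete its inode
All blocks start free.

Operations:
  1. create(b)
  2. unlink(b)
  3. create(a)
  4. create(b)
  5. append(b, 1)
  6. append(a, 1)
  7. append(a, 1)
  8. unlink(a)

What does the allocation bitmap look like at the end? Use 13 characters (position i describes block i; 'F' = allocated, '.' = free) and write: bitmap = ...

  1. create(b)  ⇒  F............  {b→[0]}
  2. unlink(b)  ⇒  .............  {}
  3. create(a)  ⇒  F............  {a→[0]}
  4. create(b)  ⇒  FF...........  {a→[0]; b→[1]}
  5. append(b, 1)  ⇒  FFF..........  {a→[0]; b→[1, 2]}
  6. append(a, 1)  ⇒  FFFF.........  {a→[0, 3]; b→[1, 2]}
  7. append(a, 1)  ⇒  FFFFF........  {a→[0, 3, 4]; b→[1, 2]}
  8. unlink(a)  ⇒  .FF..........  {b→[1, 2]}

bitmap = .FF..........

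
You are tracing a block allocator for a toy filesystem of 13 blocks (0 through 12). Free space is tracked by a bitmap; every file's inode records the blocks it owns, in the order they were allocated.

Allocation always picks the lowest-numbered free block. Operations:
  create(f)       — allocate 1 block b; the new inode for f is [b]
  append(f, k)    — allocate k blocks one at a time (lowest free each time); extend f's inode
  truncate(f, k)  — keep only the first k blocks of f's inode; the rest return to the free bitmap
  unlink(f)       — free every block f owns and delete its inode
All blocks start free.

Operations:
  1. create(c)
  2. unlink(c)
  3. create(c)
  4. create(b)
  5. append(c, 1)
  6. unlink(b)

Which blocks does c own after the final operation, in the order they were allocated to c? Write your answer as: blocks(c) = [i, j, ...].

after create(c) → c:[0]  free=[F............]
after unlink(c) →   free=[.............]
after create(c) → c:[0]  free=[F............]
after create(b) → b:[1], c:[0]  free=[FF...........]
after append(c, 1) → b:[1], c:[0, 2]  free=[FFF..........]
after unlink(b) → c:[0, 2]  free=[F.F..........]

blocks(c) = [0, 2]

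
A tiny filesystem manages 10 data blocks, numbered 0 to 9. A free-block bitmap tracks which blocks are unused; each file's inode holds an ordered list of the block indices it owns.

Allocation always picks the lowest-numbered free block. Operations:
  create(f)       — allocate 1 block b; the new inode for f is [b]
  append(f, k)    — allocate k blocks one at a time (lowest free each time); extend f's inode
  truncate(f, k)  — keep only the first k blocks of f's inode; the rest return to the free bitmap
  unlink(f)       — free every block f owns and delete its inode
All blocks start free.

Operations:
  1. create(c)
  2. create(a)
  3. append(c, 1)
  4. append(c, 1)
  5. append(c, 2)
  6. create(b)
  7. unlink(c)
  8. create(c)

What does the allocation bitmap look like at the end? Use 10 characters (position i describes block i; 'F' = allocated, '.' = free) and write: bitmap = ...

[1] create(c) — c=0 (map F.........)
[2] create(a) — a=1 c=0 (map FF........)
[3] append(c, 1) — a=1 c=0,2 (map FFF.......)
[4] append(c, 1) — a=1 c=0,2,3 (map FFFF......)
[5] append(c, 2) — a=1 c=0,2,3,4,5 (map FFFFFF....)
[6] create(b) — a=1 b=6 c=0,2,3,4,5 (map FFFFFFF...)
[7] unlink(c) — a=1 b=6 (map .F....F...)
[8] create(c) — a=1 b=6 c=0 (map FF....F...)

bitmap = FF....F...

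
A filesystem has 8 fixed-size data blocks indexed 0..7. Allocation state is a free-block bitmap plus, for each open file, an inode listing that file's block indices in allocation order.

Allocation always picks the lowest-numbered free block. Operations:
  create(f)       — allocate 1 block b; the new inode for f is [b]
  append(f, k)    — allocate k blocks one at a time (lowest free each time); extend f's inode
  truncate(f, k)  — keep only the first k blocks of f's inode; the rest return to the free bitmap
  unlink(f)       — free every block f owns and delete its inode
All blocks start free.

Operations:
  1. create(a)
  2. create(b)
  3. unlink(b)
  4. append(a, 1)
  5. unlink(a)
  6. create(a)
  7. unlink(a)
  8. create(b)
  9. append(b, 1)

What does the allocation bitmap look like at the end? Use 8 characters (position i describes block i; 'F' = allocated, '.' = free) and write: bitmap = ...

bitmap = FF......

after create(a) → a:[0]  free=[F.......]
after create(b) → a:[0], b:[1]  free=[FF......]
after unlink(b) → a:[0]  free=[F.......]
after append(a, 1) → a:[0, 1]  free=[FF......]
after unlink(a) →   free=[........]
after create(a) → a:[0]  free=[F.......]
after unlink(a) →   free=[........]
after create(b) → b:[0]  free=[F.......]
after append(b, 1) → b:[0, 1]  free=[FF......]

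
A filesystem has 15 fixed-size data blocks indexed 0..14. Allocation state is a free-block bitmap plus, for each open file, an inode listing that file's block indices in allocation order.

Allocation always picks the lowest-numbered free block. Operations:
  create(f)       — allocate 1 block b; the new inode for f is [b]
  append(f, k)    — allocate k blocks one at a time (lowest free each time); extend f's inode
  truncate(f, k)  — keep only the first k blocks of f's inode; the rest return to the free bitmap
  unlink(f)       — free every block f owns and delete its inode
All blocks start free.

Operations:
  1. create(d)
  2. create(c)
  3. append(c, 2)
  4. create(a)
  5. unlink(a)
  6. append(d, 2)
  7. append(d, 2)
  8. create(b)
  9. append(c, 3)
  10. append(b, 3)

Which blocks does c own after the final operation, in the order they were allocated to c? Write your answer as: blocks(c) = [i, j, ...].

blocks(c) = [1, 2, 3, 9, 10, 11]

create(d): bitmap=F.............. | d=[0]
create(c): bitmap=FF............. | c=[1] d=[0]
append(c, 2): bitmap=FFFF........... | c=[1, 2, 3] d=[0]
create(a): bitmap=FFFFF.......... | a=[4] c=[1, 2, 3] d=[0]
unlink(a): bitmap=FFFF........... | c=[1, 2, 3] d=[0]
append(d, 2): bitmap=FFFFFF......... | c=[1, 2, 3] d=[0, 4, 5]
append(d, 2): bitmap=FFFFFFFF....... | c=[1, 2, 3] d=[0, 4, 5, 6, 7]
create(b): bitmap=FFFFFFFFF...... | b=[8] c=[1, 2, 3] d=[0, 4, 5, 6, 7]
append(c, 3): bitmap=FFFFFFFFFFFF... | b=[8] c=[1, 2, 3, 9, 10, 11] d=[0, 4, 5, 6, 7]
append(b, 3): bitmap=FFFFFFFFFFFFFFF | b=[8, 12, 13, 14] c=[1, 2, 3, 9, 10, 11] d=[0, 4, 5, 6, 7]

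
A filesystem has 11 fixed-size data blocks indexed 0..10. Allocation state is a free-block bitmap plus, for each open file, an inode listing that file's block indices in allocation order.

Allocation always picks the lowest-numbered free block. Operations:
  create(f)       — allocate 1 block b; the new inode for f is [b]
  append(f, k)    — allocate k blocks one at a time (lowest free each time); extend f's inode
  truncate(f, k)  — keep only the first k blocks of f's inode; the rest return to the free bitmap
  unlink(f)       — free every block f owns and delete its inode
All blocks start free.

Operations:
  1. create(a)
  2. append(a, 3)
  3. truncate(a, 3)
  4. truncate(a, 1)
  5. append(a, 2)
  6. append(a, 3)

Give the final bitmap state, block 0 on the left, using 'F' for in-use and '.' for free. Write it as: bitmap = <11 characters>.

bitmap = FFFFFF.....

create(a): bitmap=F.......... | a=[0]
append(a, 3): bitmap=FFFF....... | a=[0, 1, 2, 3]
truncate(a, 3): bitmap=FFF........ | a=[0, 1, 2]
truncate(a, 1): bitmap=F.......... | a=[0]
append(a, 2): bitmap=FFF........ | a=[0, 1, 2]
append(a, 3): bitmap=FFFFFF..... | a=[0, 1, 2, 3, 4, 5]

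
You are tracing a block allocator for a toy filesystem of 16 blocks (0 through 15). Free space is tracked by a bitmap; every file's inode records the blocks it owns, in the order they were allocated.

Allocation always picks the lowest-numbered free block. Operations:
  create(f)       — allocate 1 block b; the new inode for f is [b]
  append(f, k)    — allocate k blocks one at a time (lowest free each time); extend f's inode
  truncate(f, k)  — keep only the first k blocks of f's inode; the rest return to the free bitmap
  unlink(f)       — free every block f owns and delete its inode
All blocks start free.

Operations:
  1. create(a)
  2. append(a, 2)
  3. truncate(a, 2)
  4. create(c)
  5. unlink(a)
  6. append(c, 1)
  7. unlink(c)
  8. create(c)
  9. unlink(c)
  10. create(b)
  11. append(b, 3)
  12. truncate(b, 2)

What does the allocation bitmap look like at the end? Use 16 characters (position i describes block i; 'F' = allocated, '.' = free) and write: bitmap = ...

bitmap = FF..............

  1. create(a)  ⇒  F...............  {a→[0]}
  2. append(a, 2)  ⇒  FFF.............  {a→[0, 1, 2]}
  3. truncate(a, 2)  ⇒  FF..............  {a→[0, 1]}
  4. create(c)  ⇒  FFF.............  {a→[0, 1]; c→[2]}
  5. unlink(a)  ⇒  ..F.............  {c→[2]}
  6. append(c, 1)  ⇒  F.F.............  {c→[2, 0]}
  7. unlink(c)  ⇒  ................  {}
  8. create(c)  ⇒  F...............  {c→[0]}
  9. unlink(c)  ⇒  ................  {}
  10. create(b)  ⇒  F...............  {b→[0]}
  11. append(b, 3)  ⇒  FFFF............  {b→[0, 1, 2, 3]}
  12. truncate(b, 2)  ⇒  FF..............  {b→[0, 1]}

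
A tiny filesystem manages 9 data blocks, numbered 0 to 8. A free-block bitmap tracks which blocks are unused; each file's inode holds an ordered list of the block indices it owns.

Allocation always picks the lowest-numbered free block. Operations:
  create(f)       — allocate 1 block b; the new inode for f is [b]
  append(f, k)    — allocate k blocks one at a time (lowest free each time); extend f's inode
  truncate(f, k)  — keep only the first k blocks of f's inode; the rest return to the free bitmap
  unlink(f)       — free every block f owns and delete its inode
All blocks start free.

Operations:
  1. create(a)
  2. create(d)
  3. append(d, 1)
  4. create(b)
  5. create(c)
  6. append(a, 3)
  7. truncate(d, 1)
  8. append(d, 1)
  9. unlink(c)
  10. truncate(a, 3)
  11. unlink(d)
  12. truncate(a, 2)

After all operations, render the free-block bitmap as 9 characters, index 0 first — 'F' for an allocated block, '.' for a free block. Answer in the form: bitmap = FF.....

bitmap = F..F.F...

create(a): bitmap=F........ | a=[0]
create(d): bitmap=FF....... | a=[0] d=[1]
append(d, 1): bitmap=FFF...... | a=[0] d=[1, 2]
create(b): bitmap=FFFF..... | a=[0] b=[3] d=[1, 2]
create(c): bitmap=FFFFF.... | a=[0] b=[3] c=[4] d=[1, 2]
append(a, 3): bitmap=FFFFFFFF. | a=[0, 5, 6, 7] b=[3] c=[4] d=[1, 2]
truncate(d, 1): bitmap=FF.FFFFF. | a=[0, 5, 6, 7] b=[3] c=[4] d=[1]
append(d, 1): bitmap=FFFFFFFF. | a=[0, 5, 6, 7] b=[3] c=[4] d=[1, 2]
unlink(c): bitmap=FFFF.FFF. | a=[0, 5, 6, 7] b=[3] d=[1, 2]
truncate(a, 3): bitmap=FFFF.FF.. | a=[0, 5, 6] b=[3] d=[1, 2]
unlink(d): bitmap=F..F.FF.. | a=[0, 5, 6] b=[3]
truncate(a, 2): bitmap=F..F.F... | a=[0, 5] b=[3]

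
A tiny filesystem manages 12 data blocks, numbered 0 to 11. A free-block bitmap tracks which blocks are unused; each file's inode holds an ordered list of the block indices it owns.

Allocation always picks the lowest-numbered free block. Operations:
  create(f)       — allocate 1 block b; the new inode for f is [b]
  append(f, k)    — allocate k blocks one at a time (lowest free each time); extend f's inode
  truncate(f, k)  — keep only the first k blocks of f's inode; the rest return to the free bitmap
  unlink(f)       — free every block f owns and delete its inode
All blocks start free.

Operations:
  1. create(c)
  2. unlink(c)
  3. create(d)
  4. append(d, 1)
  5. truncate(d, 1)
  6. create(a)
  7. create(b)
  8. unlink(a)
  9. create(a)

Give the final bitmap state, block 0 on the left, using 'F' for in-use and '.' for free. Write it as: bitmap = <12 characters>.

  1. create(c)  ⇒  F...........  {c→[0]}
  2. unlink(c)  ⇒  ............  {}
  3. create(d)  ⇒  F...........  {d→[0]}
  4. append(d, 1)  ⇒  FF..........  {d→[0, 1]}
  5. truncate(d, 1)  ⇒  F...........  {d→[0]}
  6. create(a)  ⇒  FF..........  {a→[1]; d→[0]}
  7. create(b)  ⇒  FFF.........  {a→[1]; b→[2]; d→[0]}
  8. unlink(a)  ⇒  F.F.........  {b→[2]; d→[0]}
  9. create(a)  ⇒  FFF.........  {a→[1]; b→[2]; d→[0]}

bitmap = FFF.........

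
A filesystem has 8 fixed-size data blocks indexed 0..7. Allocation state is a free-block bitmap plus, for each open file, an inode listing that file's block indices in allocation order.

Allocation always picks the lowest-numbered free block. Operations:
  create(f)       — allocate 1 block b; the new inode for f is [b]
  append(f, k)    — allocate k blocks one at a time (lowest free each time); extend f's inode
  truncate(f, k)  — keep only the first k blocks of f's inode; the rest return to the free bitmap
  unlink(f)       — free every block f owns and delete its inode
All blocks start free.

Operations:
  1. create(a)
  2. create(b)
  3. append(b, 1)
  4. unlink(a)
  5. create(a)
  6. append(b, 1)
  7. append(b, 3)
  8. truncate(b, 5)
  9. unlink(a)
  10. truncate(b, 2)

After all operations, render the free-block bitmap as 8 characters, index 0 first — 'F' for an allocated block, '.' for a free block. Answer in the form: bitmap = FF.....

bitmap = .FF.....

create(a): bitmap=F....... | a=[0]
create(b): bitmap=FF...... | a=[0] b=[1]
append(b, 1): bitmap=FFF..... | a=[0] b=[1, 2]
unlink(a): bitmap=.FF..... | b=[1, 2]
create(a): bitmap=FFF..... | a=[0] b=[1, 2]
append(b, 1): bitmap=FFFF.... | a=[0] b=[1, 2, 3]
append(b, 3): bitmap=FFFFFFF. | a=[0] b=[1, 2, 3, 4, 5, 6]
truncate(b, 5): bitmap=FFFFFF.. | a=[0] b=[1, 2, 3, 4, 5]
unlink(a): bitmap=.FFFFF.. | b=[1, 2, 3, 4, 5]
truncate(b, 2): bitmap=.FF..... | b=[1, 2]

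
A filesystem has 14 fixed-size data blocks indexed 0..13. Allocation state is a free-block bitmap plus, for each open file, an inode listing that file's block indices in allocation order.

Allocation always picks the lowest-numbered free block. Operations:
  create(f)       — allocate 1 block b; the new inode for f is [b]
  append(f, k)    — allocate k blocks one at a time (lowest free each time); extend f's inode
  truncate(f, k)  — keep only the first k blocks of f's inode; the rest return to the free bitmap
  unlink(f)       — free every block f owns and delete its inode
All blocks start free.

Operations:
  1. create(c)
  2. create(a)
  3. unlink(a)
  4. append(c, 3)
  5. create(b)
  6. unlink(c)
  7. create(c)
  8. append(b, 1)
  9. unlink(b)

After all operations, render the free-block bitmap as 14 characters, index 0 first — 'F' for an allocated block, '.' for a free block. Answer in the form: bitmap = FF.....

after create(c) → c:[0]  free=[F.............]
after create(a) → a:[1], c:[0]  free=[FF............]
after unlink(a) → c:[0]  free=[F.............]
after append(c, 3) → c:[0, 1, 2, 3]  free=[FFFF..........]
after create(b) → b:[4], c:[0, 1, 2, 3]  free=[FFFFF.........]
after unlink(c) → b:[4]  free=[....F.........]
after create(c) → b:[4], c:[0]  free=[F...F.........]
after append(b, 1) → b:[4, 1], c:[0]  free=[FF..F.........]
after unlink(b) → c:[0]  free=[F.............]

bitmap = F.............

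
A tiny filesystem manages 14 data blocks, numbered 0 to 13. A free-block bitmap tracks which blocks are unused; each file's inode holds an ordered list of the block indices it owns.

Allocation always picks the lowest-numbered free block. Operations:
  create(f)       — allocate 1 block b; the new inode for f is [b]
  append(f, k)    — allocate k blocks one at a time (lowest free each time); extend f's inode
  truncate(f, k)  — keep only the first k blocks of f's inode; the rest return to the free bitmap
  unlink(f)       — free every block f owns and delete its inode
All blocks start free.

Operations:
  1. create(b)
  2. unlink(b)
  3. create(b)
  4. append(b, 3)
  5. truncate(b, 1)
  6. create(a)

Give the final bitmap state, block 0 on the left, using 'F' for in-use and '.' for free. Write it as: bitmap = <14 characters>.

after create(b) → b:[0]  free=[F.............]
after unlink(b) →   free=[..............]
after create(b) → b:[0]  free=[F.............]
after append(b, 3) → b:[0, 1, 2, 3]  free=[FFFF..........]
after truncate(b, 1) → b:[0]  free=[F.............]
after create(a) → a:[1], b:[0]  free=[FF............]

bitmap = FF............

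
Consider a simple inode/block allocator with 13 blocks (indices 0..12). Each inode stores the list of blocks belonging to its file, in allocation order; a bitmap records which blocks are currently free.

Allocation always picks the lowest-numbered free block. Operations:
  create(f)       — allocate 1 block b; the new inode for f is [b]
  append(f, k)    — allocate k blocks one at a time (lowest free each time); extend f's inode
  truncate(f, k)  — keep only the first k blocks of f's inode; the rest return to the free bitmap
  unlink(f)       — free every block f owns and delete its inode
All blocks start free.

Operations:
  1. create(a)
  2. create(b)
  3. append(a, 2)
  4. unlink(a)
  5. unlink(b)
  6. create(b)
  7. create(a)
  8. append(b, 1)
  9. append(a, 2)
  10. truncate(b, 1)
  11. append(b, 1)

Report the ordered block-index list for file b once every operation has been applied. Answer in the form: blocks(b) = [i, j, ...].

create(a): bitmap=F............ | a=[0]
create(b): bitmap=FF........... | a=[0] b=[1]
append(a, 2): bitmap=FFFF......... | a=[0, 2, 3] b=[1]
unlink(a): bitmap=.F........... | b=[1]
unlink(b): bitmap=............. | 
create(b): bitmap=F............ | b=[0]
create(a): bitmap=FF........... | a=[1] b=[0]
append(b, 1): bitmap=FFF.......... | a=[1] b=[0, 2]
append(a, 2): bitmap=FFFFF........ | a=[1, 3, 4] b=[0, 2]
truncate(b, 1): bitmap=FF.FF........ | a=[1, 3, 4] b=[0]
append(b, 1): bitmap=FFFFF........ | a=[1, 3, 4] b=[0, 2]

blocks(b) = [0, 2]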